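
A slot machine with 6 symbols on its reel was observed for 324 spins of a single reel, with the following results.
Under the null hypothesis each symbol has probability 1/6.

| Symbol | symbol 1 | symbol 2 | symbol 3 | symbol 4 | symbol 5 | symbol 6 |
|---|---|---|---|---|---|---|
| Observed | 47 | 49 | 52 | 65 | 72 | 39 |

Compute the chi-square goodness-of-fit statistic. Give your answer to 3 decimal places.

13.852

Under H₀ each category has probability 1/6, so each expected count is 324/6 = 54.
symbol 1: (47 − 54)²/54 = 49/54 = 0.9074
symbol 2: (49 − 54)²/54 = 25/54 = 0.4630
symbol 3: (52 − 54)²/54 = 4/54 = 0.0741
symbol 4: (65 − 54)²/54 = 121/54 = 2.2407
symbol 5: (72 − 54)²/54 = 324/54 = 6.0000
symbol 6: (39 − 54)²/54 = 225/54 = 4.1667
Sum = 13.852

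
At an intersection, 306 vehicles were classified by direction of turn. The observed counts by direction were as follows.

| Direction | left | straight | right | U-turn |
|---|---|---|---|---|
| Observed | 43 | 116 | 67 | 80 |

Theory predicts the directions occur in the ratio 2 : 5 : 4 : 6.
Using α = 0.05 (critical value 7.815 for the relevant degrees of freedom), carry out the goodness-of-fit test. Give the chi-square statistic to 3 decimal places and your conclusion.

Ratio total = 17. Expected counts: 306×2/17 = 36, 306×5/17 = 90, 306×4/17 = 72, 306×6/17 = 108.
χ² = (43−36)²/36 + (116−90)²/90 + (67−72)²/72 + (80−108)²/108
   = 1.3611 + 7.5111 + 0.3472 + 7.2593
Sum = 16.479
df = 3. Since 16.479 > 7.815, we reject H₀.

16.479; reject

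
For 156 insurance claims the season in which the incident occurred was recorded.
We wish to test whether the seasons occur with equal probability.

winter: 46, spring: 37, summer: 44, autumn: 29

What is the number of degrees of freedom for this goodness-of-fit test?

There are k = 4 categories and no parameters were estimated from the data, so df = 4 − 1 = 3.

3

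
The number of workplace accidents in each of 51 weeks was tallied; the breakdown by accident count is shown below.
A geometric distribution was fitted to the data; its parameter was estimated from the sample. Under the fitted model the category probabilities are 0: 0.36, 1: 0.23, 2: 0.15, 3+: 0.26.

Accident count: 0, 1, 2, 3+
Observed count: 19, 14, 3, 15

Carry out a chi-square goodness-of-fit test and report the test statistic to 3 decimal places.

3.516

Expected counts E_i = n·p_i: 51×0.36 = 18.36, 51×0.23 = 11.73, 51×0.15 = 7.65, 51×0.26 = 13.26.
0: (19 − 18.36)²/18.36 = 0.4096/18.36 = 0.0223
1: (14 − 11.73)²/11.73 = 5.1529/11.73 = 0.4393
2: (3 − 7.65)²/7.65 = 21.6225/7.65 = 2.8265
3+: (15 − 13.26)²/13.26 = 3.0276/13.26 = 0.2283
Sum = 3.516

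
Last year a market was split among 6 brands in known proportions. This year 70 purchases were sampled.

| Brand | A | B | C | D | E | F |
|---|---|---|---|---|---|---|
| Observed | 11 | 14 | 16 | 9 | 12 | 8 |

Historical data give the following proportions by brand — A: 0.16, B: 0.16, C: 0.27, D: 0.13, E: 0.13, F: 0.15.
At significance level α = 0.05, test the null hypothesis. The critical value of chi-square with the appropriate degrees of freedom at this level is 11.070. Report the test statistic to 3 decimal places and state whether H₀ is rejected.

Expected counts E_i = n·p_i: 70×0.16 = 11.2, 70×0.16 = 11.2, 70×0.27 = 18.9, 70×0.13 = 9.1, 70×0.13 = 9.1, 70×0.15 = 10.5.
A: (11 − 11.2)²/11.2 = 0.04/11.2 = 0.0036
B: (14 − 11.2)²/11.2 = 7.84/11.2 = 0.7000
C: (16 − 18.9)²/18.9 = 8.41/18.9 = 0.4450
D: (9 − 9.1)²/9.1 = 0.01/9.1 = 0.0011
E: (12 − 9.1)²/9.1 = 8.41/9.1 = 0.9242
F: (8 − 10.5)²/10.5 = 6.25/10.5 = 0.5952
Sum = 2.669
df = 5. Since 2.669 < 11.070, we do not reject H₀.

2.669; do not reject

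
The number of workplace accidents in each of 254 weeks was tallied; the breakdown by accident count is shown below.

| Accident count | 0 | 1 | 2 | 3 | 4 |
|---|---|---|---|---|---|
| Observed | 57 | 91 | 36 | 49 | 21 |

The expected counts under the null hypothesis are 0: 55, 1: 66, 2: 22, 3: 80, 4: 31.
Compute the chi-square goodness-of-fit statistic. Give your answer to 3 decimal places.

χ² = (57−55)²/55 + (91−66)²/66 + (36−22)²/22 + (49−80)²/80 + (21−31)²/31
   = 0.0727 + 9.4697 + 8.9091 + 12.0125 + 3.2258
Sum = 33.690

33.690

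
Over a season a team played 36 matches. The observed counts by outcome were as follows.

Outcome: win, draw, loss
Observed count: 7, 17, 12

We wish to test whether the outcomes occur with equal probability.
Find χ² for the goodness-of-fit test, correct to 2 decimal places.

Under H₀ each category has probability 1/3, so each expected count is 36/3 = 12.
χ² = (7−12)²/12 + (17−12)²/12 + (12−12)²/12
   = 2.083 + 2.083 + 0.000
Sum = 4.17

4.17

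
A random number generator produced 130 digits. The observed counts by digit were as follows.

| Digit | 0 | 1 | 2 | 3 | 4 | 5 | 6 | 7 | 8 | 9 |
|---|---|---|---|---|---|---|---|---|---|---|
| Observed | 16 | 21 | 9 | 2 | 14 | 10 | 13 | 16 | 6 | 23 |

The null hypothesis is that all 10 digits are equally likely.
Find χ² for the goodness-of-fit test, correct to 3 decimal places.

29.077

Under H₀ each category has probability 1/10, so each expected count is 130/10 = 13.
χ² = (16−13)²/13 + (21−13)²/13 + (9−13)²/13 + (2−13)²/13 + (14−13)²/13 + (10−13)²/13 + (13−13)²/13 + (16−13)²/13 + (6−13)²/13 + (23−13)²/13
   = 0.6923 + 4.9231 + 1.2308 + 9.3077 + 0.0769 + 0.6923 + 0.0000 + 0.6923 + 3.7692 + 7.6923
Sum = 29.077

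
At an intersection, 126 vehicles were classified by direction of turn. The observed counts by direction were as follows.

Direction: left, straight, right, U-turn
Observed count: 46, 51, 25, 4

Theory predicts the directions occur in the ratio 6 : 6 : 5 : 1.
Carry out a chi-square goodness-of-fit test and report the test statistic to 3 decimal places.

Ratio total = 18. Expected counts: 126×6/18 = 42, 126×6/18 = 42, 126×5/18 = 35, 126×1/18 = 7.
χ² = (46−42)²/42 + (51−42)²/42 + (25−35)²/35 + (4−7)²/7
   = 0.3810 + 1.9286 + 2.8571 + 1.2857
Sum = 6.452

6.452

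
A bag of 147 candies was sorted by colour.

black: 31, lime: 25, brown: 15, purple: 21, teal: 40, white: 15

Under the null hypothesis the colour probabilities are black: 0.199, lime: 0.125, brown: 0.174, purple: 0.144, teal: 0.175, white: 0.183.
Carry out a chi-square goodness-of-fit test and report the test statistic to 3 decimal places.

Expected counts E_i = n·p_i: 147×0.199 = 29.253, 147×0.125 = 18.375, 147×0.174 = 25.578, 147×0.144 = 21.168, 147×0.175 = 25.725, 147×0.183 = 26.901.
χ² = (31−29.253)²/29.253 + (25−18.375)²/18.375 + (15−25.578)²/25.578 + (21−21.168)²/21.168 + (40−25.725)²/25.725 + (15−26.901)²/26.901
   = 0.1043 + 2.3886 + 4.3746 + 0.0013 + 7.9213 + 5.2650
Sum = 20.055

20.055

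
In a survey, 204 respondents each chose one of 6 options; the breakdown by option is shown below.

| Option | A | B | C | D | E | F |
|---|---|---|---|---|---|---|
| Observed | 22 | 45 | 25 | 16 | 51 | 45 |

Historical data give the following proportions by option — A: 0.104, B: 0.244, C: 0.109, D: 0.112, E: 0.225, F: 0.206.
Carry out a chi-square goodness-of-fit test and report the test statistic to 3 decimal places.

3.661

Expected counts E_i = n·p_i: 204×0.104 = 21.216, 204×0.244 = 49.776, 204×0.109 = 22.236, 204×0.112 = 22.848, 204×0.225 = 45.9, 204×0.206 = 42.024.
A: (22 − 21.216)²/21.216 = 0.614656/21.216 = 0.0290
B: (45 − 49.776)²/49.776 = 22.810176/49.776 = 0.4583
C: (25 − 22.236)²/22.236 = 7.639696/22.236 = 0.3436
D: (16 − 22.848)²/22.848 = 46.895104/22.848 = 2.0525
E: (51 − 45.9)²/45.9 = 26.01/45.9 = 0.5667
F: (45 − 42.024)²/42.024 = 8.856576/42.024 = 0.2108
Sum = 3.661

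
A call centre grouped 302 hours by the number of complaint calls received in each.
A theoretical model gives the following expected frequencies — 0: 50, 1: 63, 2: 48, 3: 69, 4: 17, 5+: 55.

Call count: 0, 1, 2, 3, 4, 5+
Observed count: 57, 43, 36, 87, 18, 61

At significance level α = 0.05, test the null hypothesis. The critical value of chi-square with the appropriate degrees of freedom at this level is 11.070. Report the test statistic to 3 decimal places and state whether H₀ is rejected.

χ² = (57−50)²/50 + (43−63)²/63 + (36−48)²/48 + (87−69)²/69 + (18−17)²/17 + (61−55)²/55
   = 0.9800 + 6.3492 + 3.0000 + 4.6957 + 0.0588 + 0.6545
Sum = 15.738
df = 5. Since 15.738 > 11.070, we reject H₀.

15.738; reject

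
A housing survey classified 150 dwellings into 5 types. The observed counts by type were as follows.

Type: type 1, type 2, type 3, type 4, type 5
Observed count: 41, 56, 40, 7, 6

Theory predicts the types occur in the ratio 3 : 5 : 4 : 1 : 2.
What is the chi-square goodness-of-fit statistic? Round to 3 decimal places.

Ratio total = 15. Expected counts: 150×3/15 = 30, 150×5/15 = 50, 150×4/15 = 40, 150×1/15 = 10, 150×2/15 = 20.
type 1: (41 − 30)²/30 = 121/30 = 4.0333
type 2: (56 − 50)²/50 = 36/50 = 0.7200
type 3: (40 − 40)²/40 = 0/40 = 0.0000
type 4: (7 − 10)²/10 = 9/10 = 0.9000
type 5: (6 − 20)²/20 = 196/20 = 9.8000
Sum = 15.453

15.453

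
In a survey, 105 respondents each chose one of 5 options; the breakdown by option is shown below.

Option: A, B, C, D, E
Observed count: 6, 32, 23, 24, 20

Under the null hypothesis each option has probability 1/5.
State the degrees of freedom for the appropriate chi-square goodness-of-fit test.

There are k = 5 categories and no parameters were estimated from the data, so df = 5 − 1 = 4.

4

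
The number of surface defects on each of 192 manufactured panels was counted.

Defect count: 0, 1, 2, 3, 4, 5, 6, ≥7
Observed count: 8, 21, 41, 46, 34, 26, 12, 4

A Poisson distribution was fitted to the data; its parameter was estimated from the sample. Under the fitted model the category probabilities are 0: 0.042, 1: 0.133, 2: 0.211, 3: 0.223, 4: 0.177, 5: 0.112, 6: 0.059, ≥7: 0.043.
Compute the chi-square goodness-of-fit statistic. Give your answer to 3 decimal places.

Expected counts E_i = n·p_i: 192×0.042 = 8.064, 192×0.133 = 25.536, 192×0.211 = 40.512, 192×0.223 = 42.816, 192×0.177 = 33.984, 192×0.112 = 21.504, 192×0.059 = 11.328, 192×0.043 = 8.256.
0: (8 − 8.064)²/8.064 = 0.004096/8.064 = 0.0005
1: (21 − 25.536)²/25.536 = 20.575296/25.536 = 0.8057
2: (41 − 40.512)²/40.512 = 0.238144/40.512 = 0.0059
3: (46 − 42.816)²/42.816 = 10.137856/42.816 = 0.2368
4: (34 − 33.984)²/33.984 = 0.000256/33.984 = 0.0000
5: (26 − 21.504)²/21.504 = 20.214016/21.504 = 0.9400
6: (12 − 11.328)²/11.328 = 0.451584/11.328 = 0.0399
≥7: (4 − 8.256)²/8.256 = 18.113536/8.256 = 2.1940
Sum = 4.223

4.223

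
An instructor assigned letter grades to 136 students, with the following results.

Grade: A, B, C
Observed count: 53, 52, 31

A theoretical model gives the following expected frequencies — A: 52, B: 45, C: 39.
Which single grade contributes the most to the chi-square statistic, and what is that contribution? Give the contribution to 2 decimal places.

χ² = (53−52)²/52 + (52−45)²/45 + (31−39)²/39
   = 0.019 + 1.089 + 1.641
The largest term is for C: 1.64.

C, 1.64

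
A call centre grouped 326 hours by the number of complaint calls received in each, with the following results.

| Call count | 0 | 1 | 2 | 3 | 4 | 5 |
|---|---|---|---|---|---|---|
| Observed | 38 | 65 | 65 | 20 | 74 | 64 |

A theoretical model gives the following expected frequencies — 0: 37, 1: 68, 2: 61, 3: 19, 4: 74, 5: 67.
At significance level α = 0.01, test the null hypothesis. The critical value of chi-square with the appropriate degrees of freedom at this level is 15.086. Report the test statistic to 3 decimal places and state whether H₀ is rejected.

0: (38 − 37)²/37 = 1/37 = 0.0270
1: (65 − 68)²/68 = 9/68 = 0.1324
2: (65 − 61)²/61 = 16/61 = 0.2623
3: (20 − 19)²/19 = 1/19 = 0.0526
4: (74 − 74)²/74 = 0/74 = 0.0000
5: (64 − 67)²/67 = 9/67 = 0.1343
Sum = 0.609
df = 5. Since 0.609 < 15.086, we do not reject H₀.

0.609; do not reject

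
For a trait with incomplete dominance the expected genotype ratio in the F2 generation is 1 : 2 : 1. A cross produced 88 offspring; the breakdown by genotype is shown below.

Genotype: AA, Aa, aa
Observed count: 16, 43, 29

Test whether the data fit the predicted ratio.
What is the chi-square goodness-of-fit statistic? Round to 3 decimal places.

3.886

Ratio total = 4. Expected counts: 88×1/4 = 22, 88×2/4 = 44, 88×1/4 = 22.
χ² = (16−22)²/22 + (43−44)²/44 + (29−22)²/22
   = 1.6364 + 0.0227 + 2.2273
Sum = 3.886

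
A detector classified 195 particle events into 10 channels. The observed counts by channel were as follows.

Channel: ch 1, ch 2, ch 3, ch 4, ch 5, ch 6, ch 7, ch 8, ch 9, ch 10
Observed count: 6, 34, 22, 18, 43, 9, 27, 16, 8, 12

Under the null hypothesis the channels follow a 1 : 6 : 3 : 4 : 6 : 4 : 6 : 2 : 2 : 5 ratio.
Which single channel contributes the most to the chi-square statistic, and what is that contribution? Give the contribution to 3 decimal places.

ch 10, 6.760

Ratio total = 39. Expected counts: 195×1/39 = 5, 195×6/39 = 30, 195×3/39 = 15, 195×4/39 = 20, 195×6/39 = 30, 195×4/39 = 20, 195×6/39 = 30, 195×2/39 = 10, 195×2/39 = 10, 195×5/39 = 25.
cat         O        E   (O−E)²/E
ch 1        6        5     0.2000
ch 2       34       30     0.5333
ch 3       22       15     3.2667
ch 4       18       20     0.2000
ch 5       43       30     5.6333
ch 6        9       20     6.0500
ch 7       27       30     0.3000
ch 8       16       10     3.6000
ch 9        8       10     0.4000
ch 10      12       25     6.7600
The largest term is for ch 10: 6.760.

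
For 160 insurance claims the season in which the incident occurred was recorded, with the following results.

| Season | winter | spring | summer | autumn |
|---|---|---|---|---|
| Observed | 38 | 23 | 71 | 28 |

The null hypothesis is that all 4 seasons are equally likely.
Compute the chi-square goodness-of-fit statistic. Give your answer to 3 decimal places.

Under H₀ each category has probability 1/4, so each expected count is 160/4 = 40.
χ² = (38−40)²/40 + (23−40)²/40 + (71−40)²/40 + (28−40)²/40
   = 0.1000 + 7.2250 + 24.0250 + 3.6000
Sum = 34.950

34.950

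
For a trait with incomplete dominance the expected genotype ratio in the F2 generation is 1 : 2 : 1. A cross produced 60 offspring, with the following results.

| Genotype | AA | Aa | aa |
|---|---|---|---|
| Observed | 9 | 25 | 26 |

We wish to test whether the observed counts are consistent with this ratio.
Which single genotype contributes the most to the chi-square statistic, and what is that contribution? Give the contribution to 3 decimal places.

aa, 8.067

Ratio total = 4. Expected counts: 60×1/4 = 15, 60×2/4 = 30, 60×1/4 = 15.
AA: (9 − 15)²/15 = 36/15 = 2.4000
Aa: (25 − 30)²/30 = 25/30 = 0.8333
aa: (26 − 15)²/15 = 121/15 = 8.0667
The largest term is for aa: 8.067.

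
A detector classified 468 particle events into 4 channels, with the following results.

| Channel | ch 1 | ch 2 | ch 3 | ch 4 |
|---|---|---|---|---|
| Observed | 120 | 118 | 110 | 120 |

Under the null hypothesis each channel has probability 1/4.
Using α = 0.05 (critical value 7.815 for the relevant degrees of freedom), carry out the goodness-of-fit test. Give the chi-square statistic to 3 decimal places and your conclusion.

0.581; do not reject

Expected count for each of the 4 categories: 468/4 = 117.
χ² = (120−117)²/117 + (118−117)²/117 + (110−117)²/117 + (120−117)²/117
   = 0.0769 + 0.0085 + 0.4188 + 0.0769
Sum = 0.581
df = 3. Since 0.581 < 7.815, we do not reject H₀.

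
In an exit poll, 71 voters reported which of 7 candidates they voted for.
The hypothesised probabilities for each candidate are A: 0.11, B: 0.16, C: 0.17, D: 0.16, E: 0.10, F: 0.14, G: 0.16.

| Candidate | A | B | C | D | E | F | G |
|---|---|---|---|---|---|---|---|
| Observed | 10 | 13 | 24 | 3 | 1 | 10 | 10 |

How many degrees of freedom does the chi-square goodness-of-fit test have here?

6

There are k = 7 categories and no parameters were estimated from the data, so df = 7 − 1 = 6.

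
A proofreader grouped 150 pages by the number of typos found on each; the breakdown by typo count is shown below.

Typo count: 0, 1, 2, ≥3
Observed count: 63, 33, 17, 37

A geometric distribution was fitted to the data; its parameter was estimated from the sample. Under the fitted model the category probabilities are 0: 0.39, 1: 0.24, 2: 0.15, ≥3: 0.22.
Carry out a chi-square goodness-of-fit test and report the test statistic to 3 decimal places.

2.425

Expected counts E_i = n·p_i: 150×0.39 = 58.5, 150×0.24 = 36, 150×0.15 = 22.5, 150×0.22 = 33.
cat         O        E   (O−E)²/E
0          63     58.5     0.3462
1          33       36     0.2500
2          17     22.5     1.3444
≥3         37       33     0.4848
Sum = 2.425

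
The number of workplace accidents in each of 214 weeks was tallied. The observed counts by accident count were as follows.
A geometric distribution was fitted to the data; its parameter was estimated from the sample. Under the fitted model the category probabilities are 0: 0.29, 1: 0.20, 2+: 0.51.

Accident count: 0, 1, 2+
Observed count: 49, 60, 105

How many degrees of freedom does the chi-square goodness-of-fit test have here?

There are k = 3 categories and 1 parameter estimated from the data, so df = 3 − 1 − 1 = 1.

1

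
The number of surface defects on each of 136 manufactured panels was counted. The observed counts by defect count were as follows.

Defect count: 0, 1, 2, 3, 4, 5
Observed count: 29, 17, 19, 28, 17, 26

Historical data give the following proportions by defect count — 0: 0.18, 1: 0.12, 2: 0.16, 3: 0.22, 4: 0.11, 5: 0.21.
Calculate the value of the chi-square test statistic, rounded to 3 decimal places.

1.844

Expected counts E_i = n·p_i: 136×0.18 = 24.48, 136×0.12 = 16.32, 136×0.16 = 21.76, 136×0.22 = 29.92, 136×0.11 = 14.96, 136×0.21 = 28.56.
cat         O        E   (O−E)²/E
0          29    24.48     0.8346
1          17    16.32     0.0283
2          19    21.76     0.3501
3          28    29.92     0.1232
4          17    14.96     0.2782
5          26    28.56     0.2295
Sum = 1.844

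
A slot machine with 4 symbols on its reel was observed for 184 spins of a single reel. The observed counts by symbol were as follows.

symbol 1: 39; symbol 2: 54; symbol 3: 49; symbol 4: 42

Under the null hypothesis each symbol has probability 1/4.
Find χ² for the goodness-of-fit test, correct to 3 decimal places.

Under H₀ each category has probability 1/4, so each expected count is 184/4 = 46.
χ² = (39−46)²/46 + (54−46)²/46 + (49−46)²/46 + (42−46)²/46
   = 1.0652 + 1.3913 + 0.1957 + 0.3478
Sum = 3.000

3.000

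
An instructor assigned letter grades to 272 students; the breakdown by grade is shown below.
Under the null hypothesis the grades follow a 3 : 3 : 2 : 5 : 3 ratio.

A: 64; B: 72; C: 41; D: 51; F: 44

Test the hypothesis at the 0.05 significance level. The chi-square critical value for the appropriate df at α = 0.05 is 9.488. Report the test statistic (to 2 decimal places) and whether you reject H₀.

27.96; reject

Ratio total = 16. Expected counts: 272×3/16 = 51, 272×3/16 = 51, 272×2/16 = 34, 272×5/16 = 85, 272×3/16 = 51.
χ² = (64−51)²/51 + (72−51)²/51 + (41−34)²/34 + (51−85)²/85 + (44−51)²/51
   = 3.314 + 8.647 + 1.441 + 13.600 + 0.961
Sum = 27.96
df = 4. Since 27.96 > 9.488, we reject H₀.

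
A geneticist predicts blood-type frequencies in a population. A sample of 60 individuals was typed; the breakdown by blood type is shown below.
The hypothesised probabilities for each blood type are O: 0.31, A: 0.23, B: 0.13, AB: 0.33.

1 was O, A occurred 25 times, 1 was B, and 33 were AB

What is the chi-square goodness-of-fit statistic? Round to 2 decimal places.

40.47

Expected counts E_i = n·p_i: 60×0.31 = 18.6, 60×0.23 = 13.8, 60×0.13 = 7.8, 60×0.33 = 19.8.
O: (1 − 18.6)²/18.6 = 309.76/18.6 = 16.654
A: (25 − 13.8)²/13.8 = 125.44/13.8 = 9.090
B: (1 − 7.8)²/7.8 = 46.24/7.8 = 5.928
AB: (33 − 19.8)²/19.8 = 174.24/19.8 = 8.800
Sum = 40.47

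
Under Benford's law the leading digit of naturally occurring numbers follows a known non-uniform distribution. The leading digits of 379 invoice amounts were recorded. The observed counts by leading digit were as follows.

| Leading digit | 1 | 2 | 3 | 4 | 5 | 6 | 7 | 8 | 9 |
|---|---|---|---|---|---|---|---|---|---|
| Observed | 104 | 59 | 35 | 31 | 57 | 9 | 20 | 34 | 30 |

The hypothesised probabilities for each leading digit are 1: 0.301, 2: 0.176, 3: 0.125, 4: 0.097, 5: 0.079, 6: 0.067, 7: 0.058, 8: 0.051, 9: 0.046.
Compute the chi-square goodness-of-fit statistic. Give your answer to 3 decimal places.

61.325

Expected counts E_i = n·p_i: 379×0.301 = 114.079, 379×0.176 = 66.704, 379×0.125 = 47.375, 379×0.097 = 36.763, 379×0.079 = 29.941, 379×0.067 = 25.393, 379×0.058 = 21.982, 379×0.051 = 19.329, 379×0.046 = 17.434.
cat         O        E   (O−E)²/E
1         104  114.079     0.8905
2          59   66.704     0.8898
3          35   47.375     3.2325
4          31   36.763     0.9034
5          57   29.941    24.4544
6           9   25.393    10.5829
7          20   21.982     0.1787
8          34   19.329    11.1355
9          30   17.434     9.0573
Sum = 61.325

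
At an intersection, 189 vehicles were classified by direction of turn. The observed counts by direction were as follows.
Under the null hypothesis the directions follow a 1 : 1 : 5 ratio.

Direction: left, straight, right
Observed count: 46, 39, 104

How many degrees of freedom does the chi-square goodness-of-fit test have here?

There are k = 3 categories and no parameters were estimated from the data, so df = 3 − 1 = 2.

2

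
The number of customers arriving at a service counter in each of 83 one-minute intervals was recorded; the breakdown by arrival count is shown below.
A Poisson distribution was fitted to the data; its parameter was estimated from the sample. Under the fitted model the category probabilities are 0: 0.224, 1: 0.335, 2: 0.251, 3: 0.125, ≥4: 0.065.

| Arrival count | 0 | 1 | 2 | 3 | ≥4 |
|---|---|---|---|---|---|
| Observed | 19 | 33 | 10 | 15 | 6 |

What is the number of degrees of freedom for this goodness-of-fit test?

3

There are k = 5 categories and 1 parameter estimated from the data, so df = 5 − 1 − 1 = 3.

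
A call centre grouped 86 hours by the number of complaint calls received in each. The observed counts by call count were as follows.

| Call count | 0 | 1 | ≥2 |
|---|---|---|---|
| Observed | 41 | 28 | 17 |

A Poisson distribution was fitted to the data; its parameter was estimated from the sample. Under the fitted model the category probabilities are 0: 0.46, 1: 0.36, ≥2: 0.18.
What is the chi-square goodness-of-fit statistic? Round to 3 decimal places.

Expected counts E_i = n·p_i: 86×0.46 = 39.56, 86×0.36 = 30.96, 86×0.18 = 15.48.
cat         O        E   (O−E)²/E
0          41    39.56     0.0524
1          28    30.96     0.2830
≥2         17    15.48     0.1493
Sum = 0.485

0.485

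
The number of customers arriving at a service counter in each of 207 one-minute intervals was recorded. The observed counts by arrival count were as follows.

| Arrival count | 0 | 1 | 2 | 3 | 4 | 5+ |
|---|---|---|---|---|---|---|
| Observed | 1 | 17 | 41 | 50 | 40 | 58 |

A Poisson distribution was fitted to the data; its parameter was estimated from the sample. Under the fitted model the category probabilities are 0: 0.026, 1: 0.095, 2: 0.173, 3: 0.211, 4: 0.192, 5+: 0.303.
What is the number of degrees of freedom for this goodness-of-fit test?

There are k = 6 categories and 1 parameter estimated from the data, so df = 6 − 1 − 1 = 4.

4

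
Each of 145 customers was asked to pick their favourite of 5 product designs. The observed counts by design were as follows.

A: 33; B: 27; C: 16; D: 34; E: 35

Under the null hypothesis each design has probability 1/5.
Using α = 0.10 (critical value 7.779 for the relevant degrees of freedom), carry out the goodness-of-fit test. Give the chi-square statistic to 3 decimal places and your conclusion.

Under H₀ each category has probability 1/5, so each expected count is 145/5 = 29.
cat         O        E   (O−E)²/E
A          33       29     0.5517
B          27       29     0.1379
C          16       29     5.8276
D          34       29     0.8621
E          35       29     1.2414
Sum = 8.621
df = 4. Since 8.621 > 7.779, we reject H₀.

8.621; reject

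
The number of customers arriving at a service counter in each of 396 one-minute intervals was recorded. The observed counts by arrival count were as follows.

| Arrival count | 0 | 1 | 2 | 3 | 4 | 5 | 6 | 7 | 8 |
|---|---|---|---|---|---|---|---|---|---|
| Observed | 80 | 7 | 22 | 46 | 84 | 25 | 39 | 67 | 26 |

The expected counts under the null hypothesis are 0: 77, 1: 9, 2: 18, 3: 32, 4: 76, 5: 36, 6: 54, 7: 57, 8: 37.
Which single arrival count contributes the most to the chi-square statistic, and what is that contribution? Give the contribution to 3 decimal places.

χ² = (80−77)²/77 + (7−9)²/9 + (22−18)²/18 + (46−32)²/32 + (84−76)²/76 + (25−36)²/36 + (39−54)²/54 + (67−57)²/57 + (26−37)²/37
   = 0.1169 + 0.4444 + 0.8889 + 6.1250 + 0.8421 + 3.3611 + 4.1667 + 1.7544 + 3.2703
The largest term is for 3: 6.125.

3, 6.125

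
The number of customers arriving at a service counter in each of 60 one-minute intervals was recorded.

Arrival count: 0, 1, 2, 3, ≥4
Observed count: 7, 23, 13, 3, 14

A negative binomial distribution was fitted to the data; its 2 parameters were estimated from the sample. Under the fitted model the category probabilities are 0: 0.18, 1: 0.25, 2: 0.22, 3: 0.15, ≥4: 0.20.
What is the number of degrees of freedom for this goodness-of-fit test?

There are k = 5 categories and 2 parameters estimated from the data, so df = 5 − 1 − 2 = 2.

2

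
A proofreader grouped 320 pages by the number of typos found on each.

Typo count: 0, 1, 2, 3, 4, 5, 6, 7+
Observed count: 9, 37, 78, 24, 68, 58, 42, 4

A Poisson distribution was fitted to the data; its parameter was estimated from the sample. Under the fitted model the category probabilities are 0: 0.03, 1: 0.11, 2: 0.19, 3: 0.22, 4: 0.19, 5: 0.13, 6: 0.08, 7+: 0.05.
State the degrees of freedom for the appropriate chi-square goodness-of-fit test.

There are k = 8 categories and 1 parameter estimated from the data, so df = 8 − 1 − 1 = 6.

6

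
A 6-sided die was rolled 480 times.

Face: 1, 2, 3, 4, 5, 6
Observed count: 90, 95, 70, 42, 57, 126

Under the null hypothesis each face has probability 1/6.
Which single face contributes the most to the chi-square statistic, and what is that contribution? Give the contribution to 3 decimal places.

Under H₀ each category has probability 1/6, so each expected count is 480/6 = 80.
χ² = (90−80)²/80 + (95−80)²/80 + (70−80)²/80 + (42−80)²/80 + (57−80)²/80 + (126−80)²/80
   = 1.2500 + 2.8125 + 1.2500 + 18.0500 + 6.6125 + 26.4500
The largest term is for 6: 26.450.

6, 26.450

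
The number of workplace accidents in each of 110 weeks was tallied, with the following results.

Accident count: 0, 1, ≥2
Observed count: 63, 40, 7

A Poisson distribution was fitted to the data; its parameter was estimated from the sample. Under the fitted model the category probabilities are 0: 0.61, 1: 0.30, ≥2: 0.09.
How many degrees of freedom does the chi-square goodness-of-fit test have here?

There are k = 3 categories and 1 parameter estimated from the data, so df = 3 − 1 − 1 = 1.

1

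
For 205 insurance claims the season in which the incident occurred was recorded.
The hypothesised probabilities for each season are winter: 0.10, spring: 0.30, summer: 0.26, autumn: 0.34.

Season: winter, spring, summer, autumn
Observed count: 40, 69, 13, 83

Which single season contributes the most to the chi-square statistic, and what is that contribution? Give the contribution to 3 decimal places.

Expected counts E_i = n·p_i: 205×0.10 = 20.5, 205×0.30 = 61.5, 205×0.26 = 53.3, 205×0.34 = 69.7.
χ² = (40−20.5)²/20.5 + (69−61.5)²/61.5 + (13−53.3)²/53.3 + (83−69.7)²/69.7
   = 18.5488 + 0.9146 + 30.4707 + 2.5379
The largest term is for summer: 30.471.

summer, 30.471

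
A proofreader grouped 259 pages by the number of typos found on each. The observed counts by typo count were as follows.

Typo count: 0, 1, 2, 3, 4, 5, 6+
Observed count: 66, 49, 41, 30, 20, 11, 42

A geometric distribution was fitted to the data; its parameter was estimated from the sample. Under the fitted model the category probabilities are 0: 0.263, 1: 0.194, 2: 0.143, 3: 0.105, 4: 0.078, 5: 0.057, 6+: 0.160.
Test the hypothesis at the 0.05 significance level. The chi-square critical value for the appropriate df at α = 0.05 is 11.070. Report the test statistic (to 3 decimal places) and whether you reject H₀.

1.779; do not reject

Expected counts E_i = n·p_i: 259×0.263 = 68.117, 259×0.194 = 50.246, 259×0.143 = 37.037, 259×0.105 = 27.195, 259×0.078 = 20.202, 259×0.057 = 14.763, 259×0.160 = 41.44.
cat         O        E   (O−E)²/E
0          66   68.117     0.0658
1          49   50.246     0.0309
2          41   37.037     0.4240
3          30   27.195     0.2893
4          20   20.202     0.0020
5          11   14.763     0.9592
6+         42    41.44     0.0076
Sum = 1.779
df = 5. Since 1.779 < 11.070, we do not reject H₀.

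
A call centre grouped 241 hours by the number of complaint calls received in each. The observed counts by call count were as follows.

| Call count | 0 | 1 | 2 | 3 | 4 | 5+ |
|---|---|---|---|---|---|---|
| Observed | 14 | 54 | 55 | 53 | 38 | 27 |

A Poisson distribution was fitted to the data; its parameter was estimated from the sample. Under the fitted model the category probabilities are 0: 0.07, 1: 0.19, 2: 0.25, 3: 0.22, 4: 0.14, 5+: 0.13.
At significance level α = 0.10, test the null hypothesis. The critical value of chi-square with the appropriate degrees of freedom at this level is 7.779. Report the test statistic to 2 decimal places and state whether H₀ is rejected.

3.55; do not reject

Expected counts E_i = n·p_i: 241×0.07 = 16.87, 241×0.19 = 45.79, 241×0.25 = 60.25, 241×0.22 = 53.02, 241×0.14 = 33.74, 241×0.13 = 31.33.
0: (14 − 16.87)²/16.87 = 8.2369/16.87 = 0.488
1: (54 − 45.79)²/45.79 = 67.4041/45.79 = 1.472
2: (55 − 60.25)²/60.25 = 27.5625/60.25 = 0.457
3: (53 − 53.02)²/53.02 = 0.0004/53.02 = 0.000
4: (38 − 33.74)²/33.74 = 18.1476/33.74 = 0.538
5+: (27 − 31.33)²/31.33 = 18.7489/31.33 = 0.598
Sum = 3.55
df = 4. Since 3.55 < 7.779, we do not reject H₀.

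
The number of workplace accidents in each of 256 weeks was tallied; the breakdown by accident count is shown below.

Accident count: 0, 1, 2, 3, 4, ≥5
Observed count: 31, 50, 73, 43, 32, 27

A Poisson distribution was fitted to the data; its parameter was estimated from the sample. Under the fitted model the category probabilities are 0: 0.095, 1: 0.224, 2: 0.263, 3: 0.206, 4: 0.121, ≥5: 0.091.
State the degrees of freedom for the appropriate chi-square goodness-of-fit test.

There are k = 6 categories and 1 parameter estimated from the data, so df = 6 − 1 − 1 = 4.

4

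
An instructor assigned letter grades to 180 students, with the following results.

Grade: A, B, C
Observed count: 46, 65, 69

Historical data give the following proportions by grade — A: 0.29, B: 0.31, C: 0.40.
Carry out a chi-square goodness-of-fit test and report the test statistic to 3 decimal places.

Expected counts E_i = n·p_i: 180×0.29 = 52.2, 180×0.31 = 55.8, 180×0.40 = 72.
cat         O        E   (O−E)²/E
A          46     52.2     0.7364
B          65     55.8     1.5168
C          69       72     0.1250
Sum = 2.378

2.378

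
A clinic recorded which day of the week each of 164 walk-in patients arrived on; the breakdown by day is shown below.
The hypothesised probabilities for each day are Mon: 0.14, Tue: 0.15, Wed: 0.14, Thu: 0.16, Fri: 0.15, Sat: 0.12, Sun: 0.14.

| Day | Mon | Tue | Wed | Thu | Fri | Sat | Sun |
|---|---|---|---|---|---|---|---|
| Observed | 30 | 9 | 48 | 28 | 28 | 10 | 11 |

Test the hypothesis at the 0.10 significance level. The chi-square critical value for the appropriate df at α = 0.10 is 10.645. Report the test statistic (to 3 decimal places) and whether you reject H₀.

50.939; reject

Expected counts E_i = n·p_i: 164×0.14 = 22.96, 164×0.15 = 24.6, 164×0.14 = 22.96, 164×0.16 = 26.24, 164×0.15 = 24.6, 164×0.12 = 19.68, 164×0.14 = 22.96.
χ² = (30−22.96)²/22.96 + (9−24.6)²/24.6 + (48−22.96)²/22.96 + (28−26.24)²/26.24 + (28−24.6)²/24.6 + (10−19.68)²/19.68 + (11−22.96)²/22.96
   = 2.1586 + 9.8927 + 27.3084 + 0.1180 + 0.4699 + 4.7613 + 6.2300
Sum = 50.939
df = 6. Since 50.939 > 10.645, we reject H₀.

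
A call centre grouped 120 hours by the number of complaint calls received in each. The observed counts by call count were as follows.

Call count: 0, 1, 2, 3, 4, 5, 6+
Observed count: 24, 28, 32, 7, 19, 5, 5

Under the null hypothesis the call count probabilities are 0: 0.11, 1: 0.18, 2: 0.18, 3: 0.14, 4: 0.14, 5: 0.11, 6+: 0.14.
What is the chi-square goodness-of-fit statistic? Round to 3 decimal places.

35.127

Expected counts E_i = n·p_i: 120×0.11 = 13.2, 120×0.18 = 21.6, 120×0.18 = 21.6, 120×0.14 = 16.8, 120×0.14 = 16.8, 120×0.11 = 13.2, 120×0.14 = 16.8.
0: (24 − 13.2)²/13.2 = 116.64/13.2 = 8.8364
1: (28 − 21.6)²/21.6 = 40.96/21.6 = 1.8963
2: (32 − 21.6)²/21.6 = 108.16/21.6 = 5.0074
3: (7 − 16.8)²/16.8 = 96.04/16.8 = 5.7167
4: (19 − 16.8)²/16.8 = 4.84/16.8 = 0.2881
5: (5 − 13.2)²/13.2 = 67.24/13.2 = 5.0939
6+: (5 − 16.8)²/16.8 = 139.24/16.8 = 8.2881
Sum = 35.127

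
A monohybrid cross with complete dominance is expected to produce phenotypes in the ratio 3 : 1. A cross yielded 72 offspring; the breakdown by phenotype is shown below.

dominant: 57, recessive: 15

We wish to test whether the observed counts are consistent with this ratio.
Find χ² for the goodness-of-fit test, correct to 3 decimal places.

Ratio total = 4. Expected counts: 72×3/4 = 54, 72×1/4 = 18.
dominant: (57 − 54)²/54 = 9/54 = 0.1667
recessive: (15 − 18)²/18 = 9/18 = 0.5000
Sum = 0.667

0.667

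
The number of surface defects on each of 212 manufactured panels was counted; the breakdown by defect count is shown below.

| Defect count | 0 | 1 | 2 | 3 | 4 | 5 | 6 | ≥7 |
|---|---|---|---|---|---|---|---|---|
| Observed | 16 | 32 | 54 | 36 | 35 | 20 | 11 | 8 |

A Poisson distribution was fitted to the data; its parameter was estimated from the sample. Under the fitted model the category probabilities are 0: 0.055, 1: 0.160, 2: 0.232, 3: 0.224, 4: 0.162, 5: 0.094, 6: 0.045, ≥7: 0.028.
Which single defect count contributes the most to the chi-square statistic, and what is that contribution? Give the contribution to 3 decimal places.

Expected counts E_i = n·p_i: 212×0.055 = 11.66, 212×0.160 = 33.92, 212×0.232 = 49.184, 212×0.224 = 47.488, 212×0.162 = 34.344, 212×0.094 = 19.928, 212×0.045 = 9.54, 212×0.028 = 5.936.
0: (16 − 11.66)²/11.66 = 18.8356/11.66 = 1.6154
1: (32 − 33.92)²/33.92 = 3.6864/33.92 = 0.1087
2: (54 − 49.184)²/49.184 = 23.193856/49.184 = 0.4716
3: (36 − 47.488)²/47.488 = 131.974144/47.488 = 2.7791
4: (35 − 34.344)²/34.344 = 0.430336/34.344 = 0.0125
5: (20 − 19.928)²/19.928 = 0.005184/19.928 = 0.0003
6: (11 − 9.54)²/9.54 = 2.1316/9.54 = 0.2234
≥7: (8 − 5.936)²/5.936 = 4.260096/5.936 = 0.7177
The largest term is for 3: 2.779.

3, 2.779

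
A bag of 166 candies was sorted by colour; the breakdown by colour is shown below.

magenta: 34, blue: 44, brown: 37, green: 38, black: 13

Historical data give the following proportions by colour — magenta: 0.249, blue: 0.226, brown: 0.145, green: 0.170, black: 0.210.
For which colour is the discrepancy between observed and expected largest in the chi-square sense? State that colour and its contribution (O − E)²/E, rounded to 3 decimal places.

Expected counts E_i = n·p_i: 166×0.249 = 41.334, 166×0.226 = 37.516, 166×0.145 = 24.07, 166×0.170 = 28.22, 166×0.210 = 34.86.
χ² = (34−41.334)²/41.334 + (44−37.516)²/37.516 + (37−24.07)²/24.07 + (38−28.22)²/28.22 + (13−34.86)²/34.86
   = 1.3013 + 1.1206 + 6.9458 + 3.3894 + 13.7080
The largest term is for black: 13.708.

black, 13.708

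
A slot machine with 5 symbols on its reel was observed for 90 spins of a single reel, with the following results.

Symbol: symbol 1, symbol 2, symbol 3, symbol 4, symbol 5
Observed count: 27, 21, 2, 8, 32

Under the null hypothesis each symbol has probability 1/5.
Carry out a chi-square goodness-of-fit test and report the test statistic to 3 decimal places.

Expected count for each of the 5 categories: 90/5 = 18.
χ² = (27−18)²/18 + (21−18)²/18 + (2−18)²/18 + (8−18)²/18 + (32−18)²/18
   = 4.5000 + 0.5000 + 14.2222 + 5.5556 + 10.8889
Sum = 35.667

35.667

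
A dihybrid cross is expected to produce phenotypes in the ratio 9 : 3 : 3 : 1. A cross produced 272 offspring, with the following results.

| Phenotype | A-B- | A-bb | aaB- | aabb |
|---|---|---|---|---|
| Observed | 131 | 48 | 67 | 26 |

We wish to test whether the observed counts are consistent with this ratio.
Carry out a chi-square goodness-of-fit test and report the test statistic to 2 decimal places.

13.12

Ratio total = 16. Expected counts: 272×9/16 = 153, 272×3/16 = 51, 272×3/16 = 51, 272×1/16 = 17.
A-B-: (131 − 153)²/153 = 484/153 = 3.163
A-bb: (48 − 51)²/51 = 9/51 = 0.176
aaB-: (67 − 51)²/51 = 256/51 = 5.020
aabb: (26 − 17)²/17 = 81/17 = 4.765
Sum = 13.12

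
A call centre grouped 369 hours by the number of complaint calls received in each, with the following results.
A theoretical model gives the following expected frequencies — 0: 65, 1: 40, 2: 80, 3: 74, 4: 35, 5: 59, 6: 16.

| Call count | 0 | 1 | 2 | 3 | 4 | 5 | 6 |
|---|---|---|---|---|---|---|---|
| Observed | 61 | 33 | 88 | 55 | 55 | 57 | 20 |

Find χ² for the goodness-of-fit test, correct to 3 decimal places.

19.646

0: (61 − 65)²/65 = 16/65 = 0.2462
1: (33 − 40)²/40 = 49/40 = 1.2250
2: (88 − 80)²/80 = 64/80 = 0.8000
3: (55 − 74)²/74 = 361/74 = 4.8784
4: (55 − 35)²/35 = 400/35 = 11.4286
5: (57 − 59)²/59 = 4/59 = 0.0678
6: (20 − 16)²/16 = 16/16 = 1.0000
Sum = 19.646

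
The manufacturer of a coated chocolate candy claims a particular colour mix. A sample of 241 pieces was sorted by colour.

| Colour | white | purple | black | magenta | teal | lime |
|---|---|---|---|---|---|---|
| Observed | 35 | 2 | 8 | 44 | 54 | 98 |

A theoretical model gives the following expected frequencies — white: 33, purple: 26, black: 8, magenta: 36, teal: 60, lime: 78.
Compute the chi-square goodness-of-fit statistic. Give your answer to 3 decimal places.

white: (35 − 33)²/33 = 4/33 = 0.1212
purple: (2 − 26)²/26 = 576/26 = 22.1538
black: (8 − 8)²/8 = 0/8 = 0.0000
magenta: (44 − 36)²/36 = 64/36 = 1.7778
teal: (54 − 60)²/60 = 36/60 = 0.6000
lime: (98 − 78)²/78 = 400/78 = 5.1282
Sum = 29.781

29.781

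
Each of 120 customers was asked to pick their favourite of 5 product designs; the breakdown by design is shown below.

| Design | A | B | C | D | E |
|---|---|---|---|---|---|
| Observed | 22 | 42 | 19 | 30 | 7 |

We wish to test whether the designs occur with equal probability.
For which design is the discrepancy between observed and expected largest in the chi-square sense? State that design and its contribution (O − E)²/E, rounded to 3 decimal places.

Expected count for each of the 5 categories: 120/5 = 24.
cat         O        E   (O−E)²/E
A          22       24     0.1667
B          42       24    13.5000
C          19       24     1.0417
D          30       24     1.5000
E           7       24    12.0417
The largest term is for B: 13.500.

B, 13.500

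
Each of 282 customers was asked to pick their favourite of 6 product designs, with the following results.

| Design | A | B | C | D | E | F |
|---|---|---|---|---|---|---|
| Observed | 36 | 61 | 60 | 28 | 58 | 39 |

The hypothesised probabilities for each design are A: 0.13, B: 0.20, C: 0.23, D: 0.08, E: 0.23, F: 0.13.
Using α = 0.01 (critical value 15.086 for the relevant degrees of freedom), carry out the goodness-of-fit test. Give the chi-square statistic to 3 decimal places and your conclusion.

2.938; do not reject

Expected counts E_i = n·p_i: 282×0.13 = 36.66, 282×0.20 = 56.4, 282×0.23 = 64.86, 282×0.08 = 22.56, 282×0.23 = 64.86, 282×0.13 = 36.66.
A: (36 − 36.66)²/36.66 = 0.4356/36.66 = 0.0119
B: (61 − 56.4)²/56.4 = 21.16/56.4 = 0.3752
C: (60 − 64.86)²/64.86 = 23.6196/64.86 = 0.3642
D: (28 − 22.56)²/22.56 = 29.5936/22.56 = 1.3118
E: (58 − 64.86)²/64.86 = 47.0596/64.86 = 0.7256
F: (39 − 36.66)²/36.66 = 5.4756/36.66 = 0.1494
Sum = 2.938
df = 5. Since 2.938 < 15.086, we do not reject H₀.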